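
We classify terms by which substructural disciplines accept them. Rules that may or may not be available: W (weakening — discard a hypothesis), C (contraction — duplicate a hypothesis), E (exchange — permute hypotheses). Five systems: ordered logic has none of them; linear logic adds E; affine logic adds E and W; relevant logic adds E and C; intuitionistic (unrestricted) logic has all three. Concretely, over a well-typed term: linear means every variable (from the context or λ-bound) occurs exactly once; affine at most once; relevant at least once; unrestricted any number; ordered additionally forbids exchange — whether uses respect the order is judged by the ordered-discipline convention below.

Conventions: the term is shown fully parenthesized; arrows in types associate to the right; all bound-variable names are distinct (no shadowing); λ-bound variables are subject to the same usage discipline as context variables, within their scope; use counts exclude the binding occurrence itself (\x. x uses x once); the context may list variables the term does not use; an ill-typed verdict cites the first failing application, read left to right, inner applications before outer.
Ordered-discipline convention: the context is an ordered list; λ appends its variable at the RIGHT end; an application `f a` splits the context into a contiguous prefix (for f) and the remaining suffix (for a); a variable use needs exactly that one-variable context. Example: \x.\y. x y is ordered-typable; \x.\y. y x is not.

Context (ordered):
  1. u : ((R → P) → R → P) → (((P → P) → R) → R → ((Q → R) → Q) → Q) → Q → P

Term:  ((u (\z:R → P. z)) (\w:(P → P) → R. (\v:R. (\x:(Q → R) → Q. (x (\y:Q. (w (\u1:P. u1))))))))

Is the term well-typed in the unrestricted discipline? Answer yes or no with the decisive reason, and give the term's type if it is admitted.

yes — well-typed at Q → P; no restrictions here; term : Q → P
variable uses: u ×1; z (λ-bound) ×1; w (λ-bound) ×1; v (λ-bound) ×0; x (λ-bound) ×1; y (λ-bound) ×0; u1 (λ-bound) ×1
left-to-right use order: u, z, x, w, u1
typing: the term checks, with type Q → P
summary: ordered ✗ | linear ✗ | affine ✓ | relevant ✗ | unrestricted ✓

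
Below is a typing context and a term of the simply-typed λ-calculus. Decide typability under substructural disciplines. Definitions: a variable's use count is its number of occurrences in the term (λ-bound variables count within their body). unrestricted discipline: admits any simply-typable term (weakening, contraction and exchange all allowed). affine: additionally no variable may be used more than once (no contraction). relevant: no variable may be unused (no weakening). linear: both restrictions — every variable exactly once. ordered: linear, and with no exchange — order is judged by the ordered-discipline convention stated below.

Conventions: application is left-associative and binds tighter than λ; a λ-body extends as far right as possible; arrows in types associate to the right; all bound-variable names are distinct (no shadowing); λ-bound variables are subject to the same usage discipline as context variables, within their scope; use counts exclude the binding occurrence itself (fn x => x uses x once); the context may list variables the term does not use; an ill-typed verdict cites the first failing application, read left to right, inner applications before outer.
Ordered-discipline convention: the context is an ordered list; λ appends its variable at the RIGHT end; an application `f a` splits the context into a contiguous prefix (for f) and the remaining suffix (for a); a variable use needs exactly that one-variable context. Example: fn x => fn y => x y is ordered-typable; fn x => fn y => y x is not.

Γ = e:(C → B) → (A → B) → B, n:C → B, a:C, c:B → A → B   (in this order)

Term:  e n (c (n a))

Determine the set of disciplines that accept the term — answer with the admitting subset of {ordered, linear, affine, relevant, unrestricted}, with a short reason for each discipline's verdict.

admitting disciplines: relevant, unrestricted
use counts: e ×1, n ×2, a ×1, c ×1
use order (left to right): e, n, c, n, a
typing: well-typed at B
ordered: ✗ — n ×2 used more than once (contraction)
linear: ✗ — n ×2 used more than once (contraction)
affine: ✗ — n ×2 used more than once (contraction)
relevant: ✓ — at least one use each (e, n, a, c)
unrestricted: ✓ — well-typed at B; no restrictions here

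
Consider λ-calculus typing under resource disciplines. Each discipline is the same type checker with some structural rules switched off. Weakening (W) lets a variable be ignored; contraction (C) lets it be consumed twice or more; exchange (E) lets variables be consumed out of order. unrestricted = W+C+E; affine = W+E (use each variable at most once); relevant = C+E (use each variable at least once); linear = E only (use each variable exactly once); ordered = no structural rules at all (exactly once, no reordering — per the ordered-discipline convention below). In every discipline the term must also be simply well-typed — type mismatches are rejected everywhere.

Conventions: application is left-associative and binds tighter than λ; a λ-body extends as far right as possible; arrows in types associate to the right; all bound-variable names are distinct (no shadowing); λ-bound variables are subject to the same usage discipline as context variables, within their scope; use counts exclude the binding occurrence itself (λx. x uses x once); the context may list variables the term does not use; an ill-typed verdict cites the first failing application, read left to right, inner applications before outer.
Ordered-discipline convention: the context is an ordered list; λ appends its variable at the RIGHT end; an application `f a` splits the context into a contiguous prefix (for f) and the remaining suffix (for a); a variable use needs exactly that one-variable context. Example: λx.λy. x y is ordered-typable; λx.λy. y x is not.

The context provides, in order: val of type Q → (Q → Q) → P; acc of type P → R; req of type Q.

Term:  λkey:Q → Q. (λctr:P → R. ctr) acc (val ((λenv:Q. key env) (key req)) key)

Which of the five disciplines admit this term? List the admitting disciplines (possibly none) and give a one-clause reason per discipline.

accepted by: relevant, unrestricted
counts: val: 1, acc: 1, req: 1, key (λ-bound): 3, ctr (λ-bound): 1, env (λ-bound): 1
left-to-right use order: ctr, acc, val, key, env, key, req, key
typing: well-typed at (Q → Q) → R
ordered: ✗, key ×3 used more than once (contraction)
linear: ✗, key ×3 used more than once (contraction)
affine: ✗, key ×3 used more than once (contraction)
relevant: ✓, at least one use each (val, acc, req, key, ctr, env)
unrestricted: ✓, type-checks ((Q → Q) → R) and nothing is barred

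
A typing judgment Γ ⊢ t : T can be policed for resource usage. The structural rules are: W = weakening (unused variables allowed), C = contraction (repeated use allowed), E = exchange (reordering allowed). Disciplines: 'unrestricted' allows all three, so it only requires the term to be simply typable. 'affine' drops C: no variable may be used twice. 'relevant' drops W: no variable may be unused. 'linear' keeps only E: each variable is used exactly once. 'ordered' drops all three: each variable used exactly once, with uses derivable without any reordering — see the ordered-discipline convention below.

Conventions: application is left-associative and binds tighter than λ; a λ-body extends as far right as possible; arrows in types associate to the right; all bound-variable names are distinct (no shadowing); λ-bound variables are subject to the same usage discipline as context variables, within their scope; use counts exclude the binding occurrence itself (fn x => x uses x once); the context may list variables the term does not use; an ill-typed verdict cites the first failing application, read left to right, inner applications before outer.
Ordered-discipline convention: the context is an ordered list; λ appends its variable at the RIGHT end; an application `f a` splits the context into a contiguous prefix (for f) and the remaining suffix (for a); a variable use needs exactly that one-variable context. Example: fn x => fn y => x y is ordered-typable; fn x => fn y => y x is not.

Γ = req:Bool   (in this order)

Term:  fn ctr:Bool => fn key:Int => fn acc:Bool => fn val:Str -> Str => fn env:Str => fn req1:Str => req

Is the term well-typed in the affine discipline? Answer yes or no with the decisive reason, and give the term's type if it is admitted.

yes — no duplicate uses among req, ctr, key, acc, val, env, req1; term : Bool -> Int -> Bool -> (Str -> Str) -> Str -> Str -> Bool
use counts: req=1; ctr (λ-bound)=0; key (λ-bound)=0; acc (λ-bound)=0; val (λ-bound)=0; env (λ-bound)=0; req1 (λ-bound)=0
uses in reading order: req
typing: well-typed — term : Bool -> Int -> Bool -> (Str -> Str) -> Str -> Str -> Bool
summary: ordered ✗, linear ✗, affine ✓, relevant ✗, unrestricted ✓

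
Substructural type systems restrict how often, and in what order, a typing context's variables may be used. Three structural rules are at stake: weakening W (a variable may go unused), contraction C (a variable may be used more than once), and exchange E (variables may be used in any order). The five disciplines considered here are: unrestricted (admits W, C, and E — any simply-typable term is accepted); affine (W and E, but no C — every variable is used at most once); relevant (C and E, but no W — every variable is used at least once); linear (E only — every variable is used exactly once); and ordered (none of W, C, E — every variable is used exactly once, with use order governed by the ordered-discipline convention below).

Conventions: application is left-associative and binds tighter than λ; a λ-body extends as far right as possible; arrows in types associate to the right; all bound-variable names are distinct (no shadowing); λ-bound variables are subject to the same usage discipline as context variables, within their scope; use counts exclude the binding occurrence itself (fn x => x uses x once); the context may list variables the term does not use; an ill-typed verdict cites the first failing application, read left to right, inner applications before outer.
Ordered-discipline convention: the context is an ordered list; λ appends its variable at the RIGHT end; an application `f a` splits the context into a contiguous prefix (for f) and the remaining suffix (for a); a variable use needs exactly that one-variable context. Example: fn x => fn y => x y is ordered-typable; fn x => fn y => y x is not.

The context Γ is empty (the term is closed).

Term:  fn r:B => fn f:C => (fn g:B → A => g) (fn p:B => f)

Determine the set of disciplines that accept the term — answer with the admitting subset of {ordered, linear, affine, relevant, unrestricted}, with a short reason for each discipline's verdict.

admitted by: none
use counts: r [bound]=0, f [bound]=1, g [bound]=1, p [bound]=0
uses in reading order: g, f
typing: ill-typed: an argument B → C mismatches the expected B → A
ordered: ✗ — a type mismatch blocks all five
linear: ✗ — the type mismatch rejects it
affine: ✗ — not simply typable
relevant: ✗ — fails simple typing
unrestricted: ✗ — a type mismatch blocks all five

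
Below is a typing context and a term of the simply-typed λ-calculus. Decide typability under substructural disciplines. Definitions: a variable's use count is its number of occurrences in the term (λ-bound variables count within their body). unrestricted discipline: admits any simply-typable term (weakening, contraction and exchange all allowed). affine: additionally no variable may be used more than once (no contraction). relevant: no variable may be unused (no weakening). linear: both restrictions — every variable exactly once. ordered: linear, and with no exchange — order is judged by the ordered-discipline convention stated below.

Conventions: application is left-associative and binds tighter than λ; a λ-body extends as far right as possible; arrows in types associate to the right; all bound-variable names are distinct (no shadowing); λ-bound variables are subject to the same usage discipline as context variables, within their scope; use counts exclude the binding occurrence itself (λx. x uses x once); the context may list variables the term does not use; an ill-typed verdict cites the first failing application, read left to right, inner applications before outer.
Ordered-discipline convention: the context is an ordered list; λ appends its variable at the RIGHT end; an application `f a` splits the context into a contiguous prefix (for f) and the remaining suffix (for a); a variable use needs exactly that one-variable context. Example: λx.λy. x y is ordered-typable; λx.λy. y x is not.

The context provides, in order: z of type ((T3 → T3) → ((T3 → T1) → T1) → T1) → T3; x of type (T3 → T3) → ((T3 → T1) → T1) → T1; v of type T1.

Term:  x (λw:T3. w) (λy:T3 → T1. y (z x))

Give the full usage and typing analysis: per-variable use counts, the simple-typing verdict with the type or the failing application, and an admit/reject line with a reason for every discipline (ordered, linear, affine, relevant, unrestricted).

usage: z: 1, x: 2, v: 0, w (bound): 1, y (bound): 1
uses in reading order: x, w, y, z, x
typing: ✓ — T1
ordered: ✗ — x ×2 used more than once (contraction); v left unused
linear: ✗ — x ×2 used more than once (contraction); v left unused
affine: ✗ — x ×2 used more than once (contraction)
relevant: ✗ — v left unused
unrestricted: ✓ — well-typed at T1; no restrictions here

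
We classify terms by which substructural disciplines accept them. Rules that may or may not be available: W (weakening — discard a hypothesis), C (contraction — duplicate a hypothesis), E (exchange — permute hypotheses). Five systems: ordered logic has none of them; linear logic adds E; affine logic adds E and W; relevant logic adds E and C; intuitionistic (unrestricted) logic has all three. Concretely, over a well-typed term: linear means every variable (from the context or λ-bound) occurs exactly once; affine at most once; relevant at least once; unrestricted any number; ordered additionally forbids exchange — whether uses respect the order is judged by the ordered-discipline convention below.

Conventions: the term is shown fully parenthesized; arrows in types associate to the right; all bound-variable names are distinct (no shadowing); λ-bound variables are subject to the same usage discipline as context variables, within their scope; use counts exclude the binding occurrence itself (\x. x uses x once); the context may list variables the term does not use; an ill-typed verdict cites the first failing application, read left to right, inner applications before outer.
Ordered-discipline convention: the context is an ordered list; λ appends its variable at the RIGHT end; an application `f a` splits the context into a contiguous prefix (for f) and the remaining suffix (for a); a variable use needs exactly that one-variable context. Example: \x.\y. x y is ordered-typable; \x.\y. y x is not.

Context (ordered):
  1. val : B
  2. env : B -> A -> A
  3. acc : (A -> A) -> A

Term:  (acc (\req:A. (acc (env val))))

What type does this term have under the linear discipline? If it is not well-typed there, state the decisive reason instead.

not well-typed under linear — acc ×2 used more than once (contraction); req left unused
variable uses: val: 1, env: 1, acc: 2, req (bound): 0
use order (left to right): acc, acc, env, val
typing: the term checks, with type A
all disciplines: ordered ✗, linear ✗, affine ✗, relevant ✗, unrestricted ✓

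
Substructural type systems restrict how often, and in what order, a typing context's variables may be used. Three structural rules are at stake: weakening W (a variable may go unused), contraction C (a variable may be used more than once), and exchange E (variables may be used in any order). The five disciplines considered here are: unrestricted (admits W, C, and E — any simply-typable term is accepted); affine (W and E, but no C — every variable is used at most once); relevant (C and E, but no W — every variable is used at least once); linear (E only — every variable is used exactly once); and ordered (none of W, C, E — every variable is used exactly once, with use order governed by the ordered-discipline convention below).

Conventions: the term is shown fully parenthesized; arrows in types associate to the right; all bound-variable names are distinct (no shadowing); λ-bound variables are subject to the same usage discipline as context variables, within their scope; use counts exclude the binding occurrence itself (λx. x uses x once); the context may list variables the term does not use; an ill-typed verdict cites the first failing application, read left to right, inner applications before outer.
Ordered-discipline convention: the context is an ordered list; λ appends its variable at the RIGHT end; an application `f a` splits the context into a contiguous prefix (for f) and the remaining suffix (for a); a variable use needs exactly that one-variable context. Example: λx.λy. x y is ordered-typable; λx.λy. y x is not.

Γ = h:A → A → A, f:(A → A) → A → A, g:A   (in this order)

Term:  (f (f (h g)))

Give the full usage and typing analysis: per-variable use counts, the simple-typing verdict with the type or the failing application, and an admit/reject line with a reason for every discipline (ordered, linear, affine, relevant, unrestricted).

variable uses: h: 1×, f: 2×, g: 1×
use order (left to right): f, f, h, g
typing: the term checks, with type A → A
ordered ✗ (uses contraction: f ×2)
linear ✗ (uses contraction: f ×2)
affine ✗ (uses contraction: f ×2)
relevant ✓ (none of h, f, g goes unused)
unrestricted ✓ (typability at A → A is all that's needed)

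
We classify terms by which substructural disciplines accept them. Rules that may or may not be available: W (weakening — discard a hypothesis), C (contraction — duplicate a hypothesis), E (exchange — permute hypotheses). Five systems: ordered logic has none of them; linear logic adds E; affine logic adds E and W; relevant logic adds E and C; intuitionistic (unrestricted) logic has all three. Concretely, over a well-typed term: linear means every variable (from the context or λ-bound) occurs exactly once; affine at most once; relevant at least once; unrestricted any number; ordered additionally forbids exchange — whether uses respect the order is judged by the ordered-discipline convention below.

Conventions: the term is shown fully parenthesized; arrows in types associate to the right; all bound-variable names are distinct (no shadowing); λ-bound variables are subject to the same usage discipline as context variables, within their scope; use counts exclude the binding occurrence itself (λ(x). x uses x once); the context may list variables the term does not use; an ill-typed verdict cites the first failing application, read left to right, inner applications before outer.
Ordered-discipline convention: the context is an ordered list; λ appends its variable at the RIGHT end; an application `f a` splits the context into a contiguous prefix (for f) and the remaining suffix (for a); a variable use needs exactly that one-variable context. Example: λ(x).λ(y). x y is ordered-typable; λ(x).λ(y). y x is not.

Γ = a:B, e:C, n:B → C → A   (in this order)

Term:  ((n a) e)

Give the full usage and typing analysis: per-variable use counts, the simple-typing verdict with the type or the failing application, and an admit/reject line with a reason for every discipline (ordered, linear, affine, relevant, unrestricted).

usage: a: 1; e: 1; n: 1
order of uses: n, a, e
typing: ✓ — A
ordered: ✗ — no contiguous prefix/suffix split fits n, a, e
linear: ✓ — single use per variable (a, e, n)
affine: ✓ — no duplicate uses among a, e, n
relevant: ✓ — a, e, n: all used, weakening unneeded
unrestricted: ✓ — simply typable at A; W, C, E all held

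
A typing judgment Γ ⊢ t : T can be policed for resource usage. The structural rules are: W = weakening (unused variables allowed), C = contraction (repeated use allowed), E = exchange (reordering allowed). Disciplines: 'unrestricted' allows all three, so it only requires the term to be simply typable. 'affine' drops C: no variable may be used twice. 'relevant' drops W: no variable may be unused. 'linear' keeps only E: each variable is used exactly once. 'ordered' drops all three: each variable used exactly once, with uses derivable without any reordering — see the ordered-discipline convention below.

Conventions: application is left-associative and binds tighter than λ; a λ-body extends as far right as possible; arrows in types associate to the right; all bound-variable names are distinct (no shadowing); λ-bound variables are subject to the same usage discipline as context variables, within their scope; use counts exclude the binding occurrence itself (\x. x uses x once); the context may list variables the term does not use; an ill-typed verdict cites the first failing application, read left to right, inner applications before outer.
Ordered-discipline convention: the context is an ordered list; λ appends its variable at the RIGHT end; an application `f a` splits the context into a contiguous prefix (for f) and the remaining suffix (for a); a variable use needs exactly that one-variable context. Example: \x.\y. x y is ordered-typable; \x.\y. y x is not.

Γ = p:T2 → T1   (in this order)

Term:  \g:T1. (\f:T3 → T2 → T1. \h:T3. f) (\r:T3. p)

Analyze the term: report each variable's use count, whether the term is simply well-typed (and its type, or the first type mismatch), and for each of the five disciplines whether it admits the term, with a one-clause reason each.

variable uses: p=1, g (bound)=0, f (bound)=1, h (bound)=0, r (bound)=0
order of uses: f, p
typing: well-typed at T1 → T3 → T3 → T2 → T1
ordered: ✗ — needs weakening: g, h, r unused
linear: ✗ — needs weakening: g, h, r unused
affine: ✓ — p, g, f, h, r: no repeats, contraction unneeded
relevant: ✗ — needs weakening: g, h, r unused
unrestricted: ✓ — type-checks (T1 → T3 → T3 → T2 → T1) and nothing is barred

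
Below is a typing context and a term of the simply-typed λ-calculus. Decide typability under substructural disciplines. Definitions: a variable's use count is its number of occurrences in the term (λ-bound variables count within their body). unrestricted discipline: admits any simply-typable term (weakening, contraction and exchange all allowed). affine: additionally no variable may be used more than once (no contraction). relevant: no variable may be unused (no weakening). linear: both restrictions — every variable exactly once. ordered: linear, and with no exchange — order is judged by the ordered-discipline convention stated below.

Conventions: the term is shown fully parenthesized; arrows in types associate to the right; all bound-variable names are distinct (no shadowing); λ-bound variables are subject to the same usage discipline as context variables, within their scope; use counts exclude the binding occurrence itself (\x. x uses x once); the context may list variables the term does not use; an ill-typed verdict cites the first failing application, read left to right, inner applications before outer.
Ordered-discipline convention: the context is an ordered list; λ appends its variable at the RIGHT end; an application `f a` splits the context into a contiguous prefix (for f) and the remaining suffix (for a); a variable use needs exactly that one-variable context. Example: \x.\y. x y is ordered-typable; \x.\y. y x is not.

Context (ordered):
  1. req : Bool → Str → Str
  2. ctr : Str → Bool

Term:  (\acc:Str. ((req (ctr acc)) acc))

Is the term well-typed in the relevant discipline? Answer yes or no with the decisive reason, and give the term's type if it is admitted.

yes — none of req, ctr, acc goes unused; term : Str → Str
counts: req: 1×; ctr: 1×; acc (bound): 2×
uses in reading order: req, ctr, acc, acc
typing: well-typed — term : Str → Str
summary: ordered ✗ · linear ✗ · affine ✗ · relevant ✓ · unrestricted ✓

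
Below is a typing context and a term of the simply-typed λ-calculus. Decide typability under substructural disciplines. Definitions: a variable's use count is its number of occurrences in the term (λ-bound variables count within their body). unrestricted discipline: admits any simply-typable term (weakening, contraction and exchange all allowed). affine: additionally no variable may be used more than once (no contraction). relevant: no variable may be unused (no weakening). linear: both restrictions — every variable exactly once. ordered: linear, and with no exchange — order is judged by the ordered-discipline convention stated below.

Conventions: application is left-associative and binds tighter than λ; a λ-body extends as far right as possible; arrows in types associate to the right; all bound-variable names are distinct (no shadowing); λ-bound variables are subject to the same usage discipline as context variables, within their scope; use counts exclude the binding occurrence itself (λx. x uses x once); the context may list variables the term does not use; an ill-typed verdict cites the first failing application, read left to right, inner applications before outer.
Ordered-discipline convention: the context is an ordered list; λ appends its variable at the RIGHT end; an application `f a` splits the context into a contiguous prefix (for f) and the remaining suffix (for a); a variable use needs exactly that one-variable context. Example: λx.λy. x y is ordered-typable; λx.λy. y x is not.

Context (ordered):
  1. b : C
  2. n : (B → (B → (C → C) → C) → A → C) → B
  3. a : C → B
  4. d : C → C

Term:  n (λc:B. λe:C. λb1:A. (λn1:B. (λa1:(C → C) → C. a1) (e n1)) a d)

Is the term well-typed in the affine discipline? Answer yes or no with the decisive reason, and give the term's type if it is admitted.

no — a type mismatch blocks all five
variable uses: b: 0×, n: 1×, a: 1×, d: 1×, c [bound]: 0×, e [bound]: 1×, b1 [bound]: 0×, n1 [bound]: 1×, a1 [bound]: 1×
uses in reading order: n, a1, e, n1, a, d
typing: ill-typed: can't apply a value of type C
per-discipline verdicts: ordered ✗ · linear ✗ · affine ✗ · relevant ✗ · unrestricted ✗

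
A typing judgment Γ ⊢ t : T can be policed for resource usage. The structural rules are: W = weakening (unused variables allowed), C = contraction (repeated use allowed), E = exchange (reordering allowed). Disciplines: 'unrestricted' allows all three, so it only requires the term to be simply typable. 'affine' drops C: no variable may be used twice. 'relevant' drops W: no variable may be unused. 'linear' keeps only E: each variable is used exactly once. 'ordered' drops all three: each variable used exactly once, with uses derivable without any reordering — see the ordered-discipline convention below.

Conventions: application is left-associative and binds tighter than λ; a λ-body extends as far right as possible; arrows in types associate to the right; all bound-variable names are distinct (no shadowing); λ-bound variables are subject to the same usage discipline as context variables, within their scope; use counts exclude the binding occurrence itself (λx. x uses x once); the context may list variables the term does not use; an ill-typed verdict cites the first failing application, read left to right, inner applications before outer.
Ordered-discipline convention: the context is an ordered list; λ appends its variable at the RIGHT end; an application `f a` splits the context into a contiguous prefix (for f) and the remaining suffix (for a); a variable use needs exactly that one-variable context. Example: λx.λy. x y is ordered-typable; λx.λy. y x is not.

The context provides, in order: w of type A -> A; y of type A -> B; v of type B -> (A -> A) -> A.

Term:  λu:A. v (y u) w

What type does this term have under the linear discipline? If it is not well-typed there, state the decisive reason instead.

term : A -> A
use counts: w=1; y=1; v=1; u [bound]=1
left-to-right use order: v, y, u, w
typing: ✓ — A -> A
across the five disciplines: ordered ✗ · linear ✓ · affine ✓ · relevant ✓ · unrestricted ✓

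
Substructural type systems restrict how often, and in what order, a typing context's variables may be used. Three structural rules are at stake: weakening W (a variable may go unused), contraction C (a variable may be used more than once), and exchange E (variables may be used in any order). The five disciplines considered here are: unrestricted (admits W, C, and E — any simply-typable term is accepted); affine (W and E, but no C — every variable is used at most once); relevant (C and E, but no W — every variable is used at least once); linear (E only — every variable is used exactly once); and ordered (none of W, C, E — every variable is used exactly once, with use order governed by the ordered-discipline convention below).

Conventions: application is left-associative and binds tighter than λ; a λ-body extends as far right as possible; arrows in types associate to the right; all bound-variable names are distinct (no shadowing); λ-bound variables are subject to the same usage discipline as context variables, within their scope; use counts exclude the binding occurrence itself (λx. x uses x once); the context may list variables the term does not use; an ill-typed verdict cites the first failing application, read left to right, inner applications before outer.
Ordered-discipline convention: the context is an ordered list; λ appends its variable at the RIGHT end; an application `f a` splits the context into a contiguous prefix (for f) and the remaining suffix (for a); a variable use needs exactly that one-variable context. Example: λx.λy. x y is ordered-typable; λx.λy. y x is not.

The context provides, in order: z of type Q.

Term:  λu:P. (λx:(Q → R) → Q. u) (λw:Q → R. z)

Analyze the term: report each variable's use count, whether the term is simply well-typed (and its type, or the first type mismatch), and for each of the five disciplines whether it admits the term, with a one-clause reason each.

use counts: z=1; u (bound)=1; x (bound)=0; w (bound)=0
uses in reading order: u, z
typing: well-typed at P → P
ordered ✗ (x, w left unused)
linear ✗ (x, w left unused)
affine ✓ (no duplicate uses among z, u, x, w)
relevant ✗ (x, w left unused)
unrestricted ✓ (typability at P → P is all that's needed)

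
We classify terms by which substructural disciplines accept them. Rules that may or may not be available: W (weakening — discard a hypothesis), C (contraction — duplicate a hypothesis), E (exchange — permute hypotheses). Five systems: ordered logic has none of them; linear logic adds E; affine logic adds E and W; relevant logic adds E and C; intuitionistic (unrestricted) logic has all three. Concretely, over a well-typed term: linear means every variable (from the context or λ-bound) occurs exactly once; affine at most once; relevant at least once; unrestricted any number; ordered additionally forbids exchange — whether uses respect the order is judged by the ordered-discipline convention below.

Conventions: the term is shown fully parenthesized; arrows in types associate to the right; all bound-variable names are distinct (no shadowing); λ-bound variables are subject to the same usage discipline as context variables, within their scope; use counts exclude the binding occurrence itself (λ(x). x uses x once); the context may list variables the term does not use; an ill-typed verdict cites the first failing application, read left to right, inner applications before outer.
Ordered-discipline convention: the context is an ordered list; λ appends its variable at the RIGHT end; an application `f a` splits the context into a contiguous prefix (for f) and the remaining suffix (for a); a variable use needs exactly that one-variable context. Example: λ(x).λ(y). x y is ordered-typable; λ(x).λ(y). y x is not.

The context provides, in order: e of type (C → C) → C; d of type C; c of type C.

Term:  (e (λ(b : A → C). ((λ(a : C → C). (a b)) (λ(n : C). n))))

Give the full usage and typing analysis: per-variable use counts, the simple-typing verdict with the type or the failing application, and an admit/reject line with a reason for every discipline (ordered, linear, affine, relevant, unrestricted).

variable uses: e=1, d=0, c=0, b (λ-bound)=1, a (λ-bound)=1, n (λ-bound)=1
order of uses: e, a, b, n
typing: ill-typed: an application expects C but receives A → C
ordered: ✗ — not simply typable
linear: ✗ — fails simple typing
affine: ✗ — a type mismatch blocks all five
relevant: ✗ — the type mismatch rejects it
unrestricted: ✗ — not simply typable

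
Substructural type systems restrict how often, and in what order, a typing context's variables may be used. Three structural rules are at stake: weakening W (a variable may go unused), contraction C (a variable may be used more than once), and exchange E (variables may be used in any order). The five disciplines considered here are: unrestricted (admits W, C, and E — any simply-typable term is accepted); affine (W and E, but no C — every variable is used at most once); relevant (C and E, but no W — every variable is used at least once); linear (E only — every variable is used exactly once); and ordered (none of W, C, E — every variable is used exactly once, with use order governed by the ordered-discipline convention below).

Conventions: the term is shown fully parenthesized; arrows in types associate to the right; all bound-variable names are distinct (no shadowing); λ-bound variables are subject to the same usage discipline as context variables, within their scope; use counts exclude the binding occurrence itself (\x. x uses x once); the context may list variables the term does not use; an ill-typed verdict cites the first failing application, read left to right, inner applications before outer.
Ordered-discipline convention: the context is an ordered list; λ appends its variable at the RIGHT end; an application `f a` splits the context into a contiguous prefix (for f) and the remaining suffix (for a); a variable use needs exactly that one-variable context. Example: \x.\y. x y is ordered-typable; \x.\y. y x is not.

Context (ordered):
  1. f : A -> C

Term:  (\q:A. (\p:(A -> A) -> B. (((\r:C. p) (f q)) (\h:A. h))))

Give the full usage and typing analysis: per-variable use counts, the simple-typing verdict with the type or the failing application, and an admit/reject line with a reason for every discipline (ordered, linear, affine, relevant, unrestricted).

use counts: f: 1×; q (λ-bound): 1×; p (λ-bound): 1×; r (λ-bound): 0×; h (λ-bound): 1×
left-to-right use order: p, f, q, h
typing: the term checks, with type A -> ((A -> A) -> B) -> B
ordered ✗ (unused: r — weakening required)
linear ✗ (unused: r — weakening required)
affine ✓ (no duplicate uses among f, q, p, r, h)
relevant ✗ (unused: r — weakening required)
unrestricted ✓ (type-checks (A -> ((A -> A) -> B) -> B) and nothing is barred)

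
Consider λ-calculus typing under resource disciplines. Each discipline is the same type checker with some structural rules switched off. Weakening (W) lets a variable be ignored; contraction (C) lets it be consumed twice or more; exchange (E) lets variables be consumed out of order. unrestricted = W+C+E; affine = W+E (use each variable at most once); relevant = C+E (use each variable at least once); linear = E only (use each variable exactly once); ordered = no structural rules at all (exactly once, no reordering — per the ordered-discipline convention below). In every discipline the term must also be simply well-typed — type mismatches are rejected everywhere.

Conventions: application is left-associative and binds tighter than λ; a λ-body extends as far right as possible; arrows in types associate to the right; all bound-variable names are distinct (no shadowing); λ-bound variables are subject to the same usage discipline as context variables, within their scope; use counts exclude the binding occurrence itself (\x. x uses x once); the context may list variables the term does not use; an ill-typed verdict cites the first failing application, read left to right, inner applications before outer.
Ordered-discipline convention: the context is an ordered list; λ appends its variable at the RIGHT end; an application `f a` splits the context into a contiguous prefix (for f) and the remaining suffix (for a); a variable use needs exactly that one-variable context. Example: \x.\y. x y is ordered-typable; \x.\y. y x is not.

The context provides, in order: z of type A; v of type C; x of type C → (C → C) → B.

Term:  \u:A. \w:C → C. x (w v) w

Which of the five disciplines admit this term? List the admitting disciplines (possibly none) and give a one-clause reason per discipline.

admitted in: unrestricted
use counts: z=0, v=1, x=1, u (bound)=0, w (bound)=2
uses in reading order: x, w, v, w
typing: well-typed — term : A → (C → C) → B
ordered ✗ (w ×2 used more than once (contraction); z, u never used (weakening))
linear ✗ (w ×2 used more than once (contraction); z, u never used (weakening))
affine ✗ (w ×2 used more than once (contraction))
relevant ✗ (z, u never used (weakening))
unrestricted ✓ (type-checks (A → (C → C) → B) and nothing is barred)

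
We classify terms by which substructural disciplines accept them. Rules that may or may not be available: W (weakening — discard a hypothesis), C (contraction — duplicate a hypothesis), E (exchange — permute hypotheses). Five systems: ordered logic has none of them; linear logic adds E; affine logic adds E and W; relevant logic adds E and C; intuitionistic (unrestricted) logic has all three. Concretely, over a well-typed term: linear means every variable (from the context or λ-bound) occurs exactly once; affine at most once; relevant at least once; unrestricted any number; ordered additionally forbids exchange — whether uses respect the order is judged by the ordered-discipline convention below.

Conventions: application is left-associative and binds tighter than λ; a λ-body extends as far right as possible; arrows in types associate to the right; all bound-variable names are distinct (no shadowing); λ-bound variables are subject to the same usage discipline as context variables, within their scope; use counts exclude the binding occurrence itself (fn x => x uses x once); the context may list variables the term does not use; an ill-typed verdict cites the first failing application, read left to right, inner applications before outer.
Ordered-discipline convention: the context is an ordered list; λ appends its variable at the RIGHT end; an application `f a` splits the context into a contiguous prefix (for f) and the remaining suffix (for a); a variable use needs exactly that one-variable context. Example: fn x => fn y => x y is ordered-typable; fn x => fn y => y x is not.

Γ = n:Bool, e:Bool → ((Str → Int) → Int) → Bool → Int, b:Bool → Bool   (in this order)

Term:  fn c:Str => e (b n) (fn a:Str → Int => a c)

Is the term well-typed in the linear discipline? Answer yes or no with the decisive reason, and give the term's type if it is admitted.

yes — single use per variable (n, e, b, c, a); term : Str → Bool → Int
variable uses: n: 1, e: 1, b: 1, c (bound): 1, a (bound): 1
uses in reading order: e, b, n, a, c
typing: well-typed — term : Str → Bool → Int
all disciplines: ordered ✗ | linear ✓ | affine ✓ | relevant ✓ | unrestricted ✓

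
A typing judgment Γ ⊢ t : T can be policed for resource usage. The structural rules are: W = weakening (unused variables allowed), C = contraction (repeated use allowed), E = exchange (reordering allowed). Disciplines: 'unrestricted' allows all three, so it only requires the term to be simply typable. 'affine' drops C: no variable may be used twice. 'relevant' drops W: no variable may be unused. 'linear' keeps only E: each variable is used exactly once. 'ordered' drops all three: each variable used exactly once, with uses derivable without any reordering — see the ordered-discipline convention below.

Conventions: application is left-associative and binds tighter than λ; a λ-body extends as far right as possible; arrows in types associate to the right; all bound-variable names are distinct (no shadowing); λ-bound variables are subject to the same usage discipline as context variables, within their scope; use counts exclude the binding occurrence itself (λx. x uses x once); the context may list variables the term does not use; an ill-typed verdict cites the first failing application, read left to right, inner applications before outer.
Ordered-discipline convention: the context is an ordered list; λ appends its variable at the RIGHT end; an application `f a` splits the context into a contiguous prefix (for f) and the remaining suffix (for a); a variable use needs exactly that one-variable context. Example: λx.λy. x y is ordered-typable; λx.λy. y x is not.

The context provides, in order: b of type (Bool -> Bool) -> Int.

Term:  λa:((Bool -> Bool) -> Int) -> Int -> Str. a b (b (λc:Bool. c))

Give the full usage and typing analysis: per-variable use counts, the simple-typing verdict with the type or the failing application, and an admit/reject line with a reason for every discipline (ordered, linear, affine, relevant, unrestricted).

variable uses: b ×2; a [bound] ×1; c [bound] ×1
order of uses: a, b, b, c
typing: well-typed — term : (((Bool -> Bool) -> Int) -> Int -> Str) -> Str
ordered: ✗, b ×2 used more than once (contraction)
linear: ✗, b ×2 used more than once (contraction)
affine: ✗, b ×2 used more than once (contraction)
relevant: ✓, b, a, c: all used, weakening unneeded
unrestricted: ✓, well-typed at (((Bool -> Bool) -> Int) -> Int -> Str) -> Str; no restrictions here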